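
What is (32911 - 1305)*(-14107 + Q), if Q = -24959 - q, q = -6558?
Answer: -1027447848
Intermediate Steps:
Q = -18401 (Q = -24959 - 1*(-6558) = -24959 + 6558 = -18401)
(32911 - 1305)*(-14107 + Q) = (32911 - 1305)*(-14107 - 18401) = 31606*(-32508) = -1027447848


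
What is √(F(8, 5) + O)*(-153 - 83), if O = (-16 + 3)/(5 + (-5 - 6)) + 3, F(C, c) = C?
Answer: -118*√474/3 ≈ -856.35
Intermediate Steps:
O = 31/6 (O = -13/(5 - 11) + 3 = -13/(-6) + 3 = -13*(-⅙) + 3 = 13/6 + 3 = 31/6 ≈ 5.1667)
√(F(8, 5) + O)*(-153 - 83) = √(8 + 31/6)*(-153 - 83) = √(79/6)*(-236) = (√474/6)*(-236) = -118*√474/3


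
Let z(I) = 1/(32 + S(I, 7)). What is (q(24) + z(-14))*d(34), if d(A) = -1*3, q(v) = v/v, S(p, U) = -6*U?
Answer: -27/10 ≈ -2.7000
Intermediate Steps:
q(v) = 1
z(I) = -1/10 (z(I) = 1/(32 - 6*7) = 1/(32 - 42) = 1/(-10) = -1/10)
d(A) = -3
(q(24) + z(-14))*d(34) = (1 - 1/10)*(-3) = (9/10)*(-3) = -27/10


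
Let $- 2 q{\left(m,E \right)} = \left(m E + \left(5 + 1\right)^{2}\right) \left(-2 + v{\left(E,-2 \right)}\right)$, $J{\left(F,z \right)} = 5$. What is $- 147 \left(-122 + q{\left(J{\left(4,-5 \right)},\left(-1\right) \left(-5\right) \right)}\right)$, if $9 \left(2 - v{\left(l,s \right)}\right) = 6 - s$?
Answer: $\frac{41846}{3} \approx 13949.0$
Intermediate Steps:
$v{\left(l,s \right)} = \frac{4}{3} + \frac{s}{9}$ ($v{\left(l,s \right)} = 2 - \frac{6 - s}{9} = 2 + \left(- \frac{2}{3} + \frac{s}{9}\right) = \frac{4}{3} + \frac{s}{9}$)
$q{\left(m,E \right)} = 16 + \frac{4 E m}{9}$ ($q{\left(m,E \right)} = - \frac{\left(m E + \left(5 + 1\right)^{2}\right) \left(-2 + \left(\frac{4}{3} + \frac{1}{9} \left(-2\right)\right)\right)}{2} = - \frac{\left(E m + 6^{2}\right) \left(-2 + \left(\frac{4}{3} - \frac{2}{9}\right)\right)}{2} = - \frac{\left(E m + 36\right) \left(-2 + \frac{10}{9}\right)}{2} = - \frac{\left(36 + E m\right) \left(- \frac{8}{9}\right)}{2} = - \frac{-32 - \frac{8 E m}{9}}{2} = 16 + \frac{4 E m}{9}$)
$- 147 \left(-122 + q{\left(J{\left(4,-5 \right)},\left(-1\right) \left(-5\right) \right)}\right) = - 147 \left(-122 + \left(16 + \frac{4}{9} \left(\left(-1\right) \left(-5\right)\right) 5\right)\right) = - 147 \left(-122 + \left(16 + \frac{4}{9} \cdot 5 \cdot 5\right)\right) = - 147 \left(-122 + \left(16 + \frac{100}{9}\right)\right) = - 147 \left(-122 + \frac{244}{9}\right) = \left(-147\right) \left(- \frac{854}{9}\right) = \frac{41846}{3}$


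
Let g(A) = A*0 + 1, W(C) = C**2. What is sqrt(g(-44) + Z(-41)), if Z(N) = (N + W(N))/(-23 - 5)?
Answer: I*sqrt(2821)/7 ≈ 7.5876*I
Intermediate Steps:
Z(N) = -N/28 - N**2/28 (Z(N) = (N + N**2)/(-23 - 5) = (N + N**2)/(-28) = (N + N**2)*(-1/28) = -N/28 - N**2/28)
g(A) = 1 (g(A) = 0 + 1 = 1)
sqrt(g(-44) + Z(-41)) = sqrt(1 + (1/28)*(-41)*(-1 - 1*(-41))) = sqrt(1 + (1/28)*(-41)*(-1 + 41)) = sqrt(1 + (1/28)*(-41)*40) = sqrt(1 - 410/7) = sqrt(-403/7) = I*sqrt(2821)/7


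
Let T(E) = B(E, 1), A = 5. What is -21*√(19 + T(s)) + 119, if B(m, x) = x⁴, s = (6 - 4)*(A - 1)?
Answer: 119 - 42*√5 ≈ 25.085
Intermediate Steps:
s = 8 (s = (6 - 4)*(5 - 1) = 2*4 = 8)
T(E) = 1 (T(E) = 1⁴ = 1)
-21*√(19 + T(s)) + 119 = -21*√(19 + 1) + 119 = -42*√5 + 119 = 119 - 42*√5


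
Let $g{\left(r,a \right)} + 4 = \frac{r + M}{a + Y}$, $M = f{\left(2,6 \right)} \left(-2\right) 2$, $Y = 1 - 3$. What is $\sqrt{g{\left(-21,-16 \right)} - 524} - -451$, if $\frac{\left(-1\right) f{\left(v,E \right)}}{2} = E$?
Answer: $451 + \frac{i \sqrt{2118}}{2} \approx 451.0 + 23.011 i$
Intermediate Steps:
$f{\left(v,E \right)} = - 2 E$
$Y = -2$ ($Y = 1 - 3 = -2$)
$M = 48$ ($M = \left(-2\right) 6 \left(-2\right) 2 = \left(-12\right) \left(-2\right) 2 = 24 \cdot 2 = 48$)
$g{\left(r,a \right)} = -4 + \frac{48 + r}{-2 + a}$ ($g{\left(r,a \right)} = -4 + \frac{r + 48}{a - 2} = -4 + \frac{48 + r}{-2 + a}$)
$\sqrt{g{\left(-21,-16 \right)} - 524} - -451 = \sqrt{\frac{56 - 21 - -64}{-2 - 16} - 524} - -451 = \sqrt{\frac{56 - 21 + 64}{-18} - 524} + 451 = \sqrt{\left(- \frac{1}{18}\right) 99 - 524} + 451 = \sqrt{- \frac{11}{2} - 524} + 451 = \sqrt{- \frac{1059}{2}} + 451 = \frac{i \sqrt{2118}}{2} + 451 = 451 + \frac{i \sqrt{2118}}{2}$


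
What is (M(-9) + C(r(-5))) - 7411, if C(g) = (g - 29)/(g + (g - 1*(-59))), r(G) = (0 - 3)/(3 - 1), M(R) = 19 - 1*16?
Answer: -829757/112 ≈ -7408.5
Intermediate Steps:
M(R) = 3 (M(R) = 19 - 16 = 3)
r(G) = -3/2
C(g) = (-29 + g)/(59 + 2*g) (C(g) = (-29 + g)/(g + (g + 59)) = (-29 + g)/(g + (59 + g)) = (-29 + g)/(59 + 2*g))
(M(-9) + C(r(-5))) - 7411 = (3 + (-29 - 3/2)/(59 + 2*(-3/2))) - 7411 = (3 - 61/2/(59 - 3)) - 7411 = (3 - 61/2/56) - 7411 = (3 + (1/56)*(-61/2)) - 7411 = (3 - 61/112) - 7411 = 275/112 - 7411 = -829757/112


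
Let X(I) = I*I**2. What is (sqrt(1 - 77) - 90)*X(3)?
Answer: -2430 + 54*I*sqrt(19) ≈ -2430.0 + 235.38*I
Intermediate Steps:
X(I) = I**3
(sqrt(1 - 77) - 90)*X(3) = (sqrt(1 - 77) - 90)*3**3 = (sqrt(-76) - 90)*27 = (2*I*sqrt(19) - 90)*27 = (-90 + 2*I*sqrt(19))*27 = -2430 + 54*I*sqrt(19)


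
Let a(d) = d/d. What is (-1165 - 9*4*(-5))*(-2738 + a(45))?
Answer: 2695945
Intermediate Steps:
a(d) = 1
(-1165 - 9*4*(-5))*(-2738 + a(45)) = (-1165 - 9*4*(-5))*(-2738 + 1) = (-1165 - 36*(-5))*(-2737) = (-1165 + 180)*(-2737) = -985*(-2737) = 2695945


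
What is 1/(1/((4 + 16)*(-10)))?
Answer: -200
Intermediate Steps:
1/(1/((4 + 16)*(-10))) = 1/(1/(20*(-10))) = 1/(1/(-200)) = 1/(-1/200) = -200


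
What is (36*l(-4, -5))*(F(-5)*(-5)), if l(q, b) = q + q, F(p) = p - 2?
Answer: -10080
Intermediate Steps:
F(p) = -2 + p
l(q, b) = 2*q
(36*l(-4, -5))*(F(-5)*(-5)) = (36*(2*(-4)))*((-2 - 5)*(-5)) = (36*(-8))*(-7*(-5)) = -288*35 = -10080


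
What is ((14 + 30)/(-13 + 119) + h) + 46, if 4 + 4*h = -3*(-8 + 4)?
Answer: 2566/53 ≈ 48.415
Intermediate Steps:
h = 2 (h = -1 + (-3*(-8 + 4))/4 = -1 + (-3*(-4))/4 = -1 + (1/4)*12 = -1 + 3 = 2)
((14 + 30)/(-13 + 119) + h) + 46 = ((14 + 30)/(-13 + 119) + 2) + 46 = (44/106 + 2) + 46 = (44*(1/106) + 2) + 46 = (22/53 + 2) + 46 = 128/53 + 46 = 2566/53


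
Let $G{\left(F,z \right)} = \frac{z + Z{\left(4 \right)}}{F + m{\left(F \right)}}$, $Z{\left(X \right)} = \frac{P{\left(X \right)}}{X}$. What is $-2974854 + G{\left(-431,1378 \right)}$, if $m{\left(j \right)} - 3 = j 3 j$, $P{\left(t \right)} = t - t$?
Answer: $- \frac{127427870984}{42835} \approx -2.9749 \cdot 10^{6}$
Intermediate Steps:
$P{\left(t \right)} = 0$
$Z{\left(X \right)} = 0$ ($Z{\left(X \right)} = \frac{0}{X} = 0$)
$m{\left(j \right)} = 3 + 3 j^{2}$ ($m{\left(j \right)} = 3 + j 3 j = 3 + 3 j j = 3 + 3 j^{2}$)
$G{\left(F,z \right)} = \frac{z}{3 + F + 3 F^{2}}$ ($G{\left(F,z \right)} = \frac{z + 0}{F + \left(3 + 3 F^{2}\right)} = \frac{z}{3 + F + 3 F^{2}}$)
$-2974854 + G{\left(-431,1378 \right)} = -2974854 + \frac{1378}{3 - 431 + 3 \left(-431\right)^{2}} = -2974854 + \frac{1378}{3 - 431 + 3 \cdot 185761} = -2974854 + \frac{1378}{3 - 431 + 557283} = -2974854 + \frac{1378}{556855} = -2974854 + 1378 \cdot \frac{1}{556855} = -2974854 + \frac{106}{42835} = - \frac{127427870984}{42835}$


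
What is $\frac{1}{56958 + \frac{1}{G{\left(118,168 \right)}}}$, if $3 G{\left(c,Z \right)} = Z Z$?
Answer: $\frac{9408}{535860865} \approx 1.7557 \cdot 10^{-5}$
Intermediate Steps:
$G{\left(c,Z \right)} = \frac{Z^{2}}{3}$ ($G{\left(c,Z \right)} = \frac{Z Z}{3} = \frac{Z^{2}}{3}$)
$\frac{1}{56958 + \frac{1}{G{\left(118,168 \right)}}} = \frac{1}{56958 + \frac{1}{\frac{1}{3} \cdot 168^{2}}} = \frac{1}{56958 + \frac{1}{\frac{1}{3} \cdot 28224}} = \frac{1}{56958 + \frac{1}{9408}} = \frac{1}{\frac{535860865}{9408}} = \frac{9408}{535860865}$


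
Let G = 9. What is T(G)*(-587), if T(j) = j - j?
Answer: 0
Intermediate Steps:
T(j) = 0
T(G)*(-587) = 0*(-587) = 0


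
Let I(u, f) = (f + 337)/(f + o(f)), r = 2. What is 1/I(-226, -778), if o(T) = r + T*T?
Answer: -604508/441 ≈ -1370.8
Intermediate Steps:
o(T) = 2 + T**2 (o(T) = 2 + T*T = 2 + T**2)
I(u, f) = (337 + f)/(2 + f + f**2) (I(u, f) = (f + 337)/(f + (2 + f**2)) = (337 + f)/(2 + f + f**2))
1/I(-226, -778) = 1/((337 - 778)/(2 - 778 + (-778)**2)) = 1/(-441/(2 - 778 + 605284)) = 1/(-441/604508) = -604508/441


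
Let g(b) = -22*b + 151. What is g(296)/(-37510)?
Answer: 6361/37510 ≈ 0.16958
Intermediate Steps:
g(b) = 151 - 22*b
g(296)/(-37510) = (151 - 22*296)/(-37510) = (151 - 6512)*(-1/37510) = -6361*(-1/37510) = 6361/37510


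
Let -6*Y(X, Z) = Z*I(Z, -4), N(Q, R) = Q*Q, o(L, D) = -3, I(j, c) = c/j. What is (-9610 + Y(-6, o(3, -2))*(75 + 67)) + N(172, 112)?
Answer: 60206/3 ≈ 20069.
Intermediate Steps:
N(Q, R) = Q**2
Y(X, Z) = 2/3 (Y(X, Z) = -Z*(-4/Z)/6 = -1/6*(-4) = 2/3)
(-9610 + Y(-6, o(3, -2))*(75 + 67)) + N(172, 112) = (-9610 + 2*(75 + 67)/3) + 172**2 = (-9610 + (2/3)*142) + 29584 = (-9610 + 284/3) + 29584 = -28546/3 + 29584 = 60206/3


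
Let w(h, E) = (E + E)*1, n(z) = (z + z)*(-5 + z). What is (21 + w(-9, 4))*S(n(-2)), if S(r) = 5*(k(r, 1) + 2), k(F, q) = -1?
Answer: 145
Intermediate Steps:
n(z) = 2*z*(-5 + z) (n(z) = (2*z)*(-5 + z) = 2*z*(-5 + z))
w(h, E) = 2*E (w(h, E) = (2*E)*1 = 2*E)
S(r) = 5 (S(r) = 5*(-1 + 2) = 5*1 = 5)
(21 + w(-9, 4))*S(n(-2)) = (21 + 2*4)*5 = (21 + 8)*5 = 29*5 = 145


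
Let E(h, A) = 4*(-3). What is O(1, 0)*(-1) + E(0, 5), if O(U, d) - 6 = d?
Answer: -18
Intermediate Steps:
E(h, A) = -12
O(U, d) = 6 + d
O(1, 0)*(-1) + E(0, 5) = (6 + 0)*(-1) - 12 = 6*(-1) - 12 = -6 - 12 = -18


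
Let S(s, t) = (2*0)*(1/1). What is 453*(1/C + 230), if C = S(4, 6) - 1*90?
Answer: 3125549/30 ≈ 1.0419e+5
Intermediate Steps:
S(s, t) = 0 (S(s, t) = 0*(1*1) = 0*1 = 0)
C = -90 (C = 0 - 1*90 = 0 - 90 = -90)
453*(1/C + 230) = 453*(1/(-90) + 230) = 453*(-1/90 + 230) = 453*(20699/90) = 3125549/30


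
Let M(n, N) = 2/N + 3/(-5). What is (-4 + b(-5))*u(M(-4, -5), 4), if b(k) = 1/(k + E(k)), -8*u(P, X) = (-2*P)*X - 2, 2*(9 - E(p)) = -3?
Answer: 63/22 ≈ 2.8636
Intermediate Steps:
M(n, N) = -3/5 + 2/N (M(n, N) = 2/N + 3*(-1/5) = 2/N - 3/5 = -3/5 + 2/N)
E(p) = 21/2 (E(p) = 9 - 1/2*(-3) = 9 + 3/2 = 21/2)
u(P, X) = 1/4 + P*X/4 (u(P, X) = -((-2*P)*X - 2)/8 = -(-2*P*X - 2)/8 = -(-2 - 2*P*X)/8 = 1/4 + P*X/4)
b(k) = 1/(21/2 + k) (b(k) = 1/(k + 21/2) = 1/(21/2 + k))
(-4 + b(-5))*u(M(-4, -5), 4) = (-4 + 2/(21 + 2*(-5)))*(1/4 + (1/4)*(-3/5 + 2/(-5))*4) = (-4 + 2/(21 - 10))*(1/4 + (1/4)*(-3/5 + 2*(-1/5))*4) = (-4 + 2/11)*(1/4 + (1/4)*(-3/5 - 2/5)*4) = (-4 + 2*(1/11))*(1/4 + (1/4)*(-1)*4) = (-4 + 2/11)*(1/4 - 1) = -42/11*(-3/4) = 63/22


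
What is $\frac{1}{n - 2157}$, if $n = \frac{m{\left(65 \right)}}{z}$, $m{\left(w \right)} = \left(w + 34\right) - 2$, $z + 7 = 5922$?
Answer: $- \frac{5915}{12758558} \approx -0.00046361$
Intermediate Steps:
$z = 5915$ ($z = -7 + 5922 = 5915$)
$m{\left(w \right)} = 32 + w$ ($m{\left(w \right)} = \left(34 + w\right) - 2 = 32 + w$)
$n = \frac{97}{5915}$ ($n = \frac{32 + 65}{5915} = 97 \cdot \frac{1}{5915} = \frac{97}{5915} \approx 0.016399$)
$\frac{1}{n - 2157} = \frac{1}{\frac{97}{5915} - 2157} = \frac{1}{- \frac{12758558}{5915}} = - \frac{5915}{12758558}$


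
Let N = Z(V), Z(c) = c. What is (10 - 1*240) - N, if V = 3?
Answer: -233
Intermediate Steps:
N = 3
(10 - 1*240) - N = (10 - 1*240) - 1*3 = (10 - 240) - 3 = -230 - 3 = -233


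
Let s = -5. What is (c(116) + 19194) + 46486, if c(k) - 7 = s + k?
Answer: 65798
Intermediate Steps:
c(k) = 2 + k (c(k) = 7 + (-5 + k) = 2 + k)
(c(116) + 19194) + 46486 = ((2 + 116) + 19194) + 46486 = (118 + 19194) + 46486 = 19312 + 46486 = 65798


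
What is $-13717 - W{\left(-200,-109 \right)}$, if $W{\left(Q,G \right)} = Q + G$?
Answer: $-13408$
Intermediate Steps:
$W{\left(Q,G \right)} = G + Q$
$-13717 - W{\left(-200,-109 \right)} = -13717 - \left(-109 - 200\right) = -13717 - -309 = -13717 + 309 = -13408$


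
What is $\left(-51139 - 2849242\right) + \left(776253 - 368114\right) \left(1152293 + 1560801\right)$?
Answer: $1107316571685$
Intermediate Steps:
$\left(-51139 - 2849242\right) + \left(776253 - 368114\right) \left(1152293 + 1560801\right) = -2900381 + 408139 \cdot 2713094 = -2900381 + 1107319472066 = 1107316571685$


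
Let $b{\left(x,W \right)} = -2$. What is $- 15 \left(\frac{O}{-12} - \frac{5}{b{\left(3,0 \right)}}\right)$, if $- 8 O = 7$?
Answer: $- \frac{1235}{32} \approx -38.594$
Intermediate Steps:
$O = - \frac{7}{8}$ ($O = \left(- \frac{1}{8}\right) 7 = - \frac{7}{8} \approx -0.875$)
$- 15 \left(\frac{O}{-12} - \frac{5}{b{\left(3,0 \right)}}\right) = - 15 \left(- \frac{7}{8 \left(-12\right)} - \frac{5}{-2}\right) = - 15 \left(\left(- \frac{7}{8}\right) \left(- \frac{1}{12}\right) - - \frac{5}{2}\right) = - 15 \left(\frac{7}{96} + \frac{5}{2}\right) = \left(-15\right) \frac{247}{96} = - \frac{1235}{32}$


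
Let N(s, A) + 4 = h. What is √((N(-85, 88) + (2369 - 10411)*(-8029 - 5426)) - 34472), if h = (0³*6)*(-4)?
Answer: √108170634 ≈ 10401.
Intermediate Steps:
h = 0 (h = (0*6)*(-4) = 0*(-4) = 0)
N(s, A) = -4 (N(s, A) = -4 + 0 = -4)
√((N(-85, 88) + (2369 - 10411)*(-8029 - 5426)) - 34472) = √((-4 + (2369 - 10411)*(-8029 - 5426)) - 34472) = √((-4 - 8042*(-13455)) - 34472) = √((-4 + 108205110) - 34472) = √(108205106 - 34472) = √108170634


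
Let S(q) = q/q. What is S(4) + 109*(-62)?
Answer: -6757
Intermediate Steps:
S(q) = 1
S(4) + 109*(-62) = 1 + 109*(-62) = 1 - 6758 = -6757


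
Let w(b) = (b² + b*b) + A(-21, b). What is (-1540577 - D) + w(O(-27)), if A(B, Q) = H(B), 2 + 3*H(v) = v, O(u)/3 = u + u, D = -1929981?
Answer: 1325653/3 ≈ 4.4188e+5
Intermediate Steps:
O(u) = 6*u (O(u) = 3*(u + u) = 3*(2*u) = 6*u)
H(v) = -⅔ + v/3
A(B, Q) = -⅔ + B/3
w(b) = -23/3 + 2*b² (w(b) = (b² + b*b) + (-⅔ + (⅓)*(-21)) = (b² + b²) + (-⅔ - 7) = 2*b² - 23/3 = -23/3 + 2*b²)
(-1540577 - D) + w(O(-27)) = (-1540577 - 1*(-1929981)) + (-23/3 + 2*(6*(-27))²) = (-1540577 + 1929981) + (-23/3 + 2*(-162)²) = 389404 + (-23/3 + 2*26244) = 389404 + (-23/3 + 52488) = 389404 + 157441/3 = 1325653/3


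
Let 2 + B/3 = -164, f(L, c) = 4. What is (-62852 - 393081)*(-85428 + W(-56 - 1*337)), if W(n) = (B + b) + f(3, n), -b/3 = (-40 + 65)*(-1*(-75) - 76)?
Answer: 39140480251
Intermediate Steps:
B = -498 (B = -6 + 3*(-164) = -6 - 492 = -498)
b = 75 (b = -3*(-40 + 65)*(-1*(-75) - 76) = -75*(75 - 76) = -75*(-1) = -3*(-25) = 75)
W(n) = -419 (W(n) = (-498 + 75) + 4 = -423 + 4 = -419)
(-62852 - 393081)*(-85428 + W(-56 - 1*337)) = (-62852 - 393081)*(-85428 - 419) = -455933*(-85847) = 39140480251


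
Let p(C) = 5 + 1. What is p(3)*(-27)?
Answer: -162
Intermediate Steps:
p(C) = 6
p(3)*(-27) = 6*(-27) = -162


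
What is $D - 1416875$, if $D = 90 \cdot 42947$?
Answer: $2448355$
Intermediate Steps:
$D = 3865230$
$D - 1416875 = 3865230 - 1416875 = 2448355$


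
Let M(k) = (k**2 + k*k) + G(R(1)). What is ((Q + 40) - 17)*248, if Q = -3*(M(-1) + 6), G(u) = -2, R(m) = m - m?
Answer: 1240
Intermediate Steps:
R(m) = 0
M(k) = -2 + 2*k**2 (M(k) = (k**2 + k*k) - 2 = (k**2 + k**2) - 2 = 2*k**2 - 2 = -2 + 2*k**2)
Q = -18 (Q = -3*((-2 + 2*(-1)**2) + 6) = -3*((-2 + 2*1) + 6) = -3*((-2 + 2) + 6) = -3*(0 + 6) = -3*6 = -18)
((Q + 40) - 17)*248 = ((-18 + 40) - 17)*248 = (22 - 17)*248 = 5*248 = 1240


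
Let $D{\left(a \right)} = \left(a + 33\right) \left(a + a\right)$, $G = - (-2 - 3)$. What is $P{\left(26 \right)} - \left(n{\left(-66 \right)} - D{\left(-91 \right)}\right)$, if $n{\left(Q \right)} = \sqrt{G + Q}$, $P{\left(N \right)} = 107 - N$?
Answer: $10637 - i \sqrt{61} \approx 10637.0 - 7.8102 i$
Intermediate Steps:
$G = 5$ ($G = \left(-1\right) \left(-5\right) = 5$)
$n{\left(Q \right)} = \sqrt{5 + Q}$
$D{\left(a \right)} = 2 a \left(33 + a\right)$ ($D{\left(a \right)} = \left(33 + a\right) 2 a = 2 a \left(33 + a\right)$)
$P{\left(26 \right)} - \left(n{\left(-66 \right)} - D{\left(-91 \right)}\right) = \left(107 - 26\right) - \left(\sqrt{5 - 66} - 2 \left(-91\right) \left(33 - 91\right)\right) = \left(107 - 26\right) - \left(\sqrt{-61} - 2 \left(-91\right) \left(-58\right)\right) = 81 - \left(i \sqrt{61} - 10556\right) = 81 - \left(-10556 + i \sqrt{61}\right) = 81 + \left(10556 - i \sqrt{61}\right) = 10637 - i \sqrt{61}$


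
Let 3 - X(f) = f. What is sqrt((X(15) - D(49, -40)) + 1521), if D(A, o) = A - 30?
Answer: sqrt(1490) ≈ 38.601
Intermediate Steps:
D(A, o) = -30 + A
X(f) = 3 - f
sqrt((X(15) - D(49, -40)) + 1521) = sqrt(((3 - 1*15) - (-30 + 49)) + 1521) = sqrt(((3 - 15) - 1*19) + 1521) = sqrt((-12 - 19) + 1521) = sqrt(-31 + 1521) = sqrt(1490)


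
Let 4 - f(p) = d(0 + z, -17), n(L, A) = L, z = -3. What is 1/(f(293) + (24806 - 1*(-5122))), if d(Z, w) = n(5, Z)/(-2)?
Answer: 2/59869 ≈ 3.3406e-5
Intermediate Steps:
d(Z, w) = -5/2 (d(Z, w) = 5/(-2) = 5*(-½) = -5/2)
f(p) = 13/2 (f(p) = 4 - 1*(-5/2) = 4 + 5/2 = 13/2)
1/(f(293) + (24806 - 1*(-5122))) = 1/(13/2 + (24806 - 1*(-5122))) = 1/(13/2 + (24806 + 5122)) = 1/(13/2 + 29928) = 1/(59869/2) = 2/59869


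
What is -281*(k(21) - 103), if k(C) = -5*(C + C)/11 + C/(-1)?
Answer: 442294/11 ≈ 40209.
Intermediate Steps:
k(C) = -21*C/11 (k(C) = -10*C*(1/11) + C*(-1) = -10*C*(1/11) - C = -10*C/11 - C = -21*C/11)
-281*(k(21) - 103) = -281*(-21/11*21 - 103) = -281*(-441/11 - 103) = -281*(-1574/11) = 442294/11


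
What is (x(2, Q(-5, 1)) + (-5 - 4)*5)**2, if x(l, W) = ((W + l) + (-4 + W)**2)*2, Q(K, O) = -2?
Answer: 729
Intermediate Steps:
x(l, W) = 2*W + 2*l + 2*(-4 + W)**2 (x(l, W) = (W + l + (-4 + W)**2)*2 = 2*W + 2*l + 2*(-4 + W)**2)
(x(2, Q(-5, 1)) + (-5 - 4)*5)**2 = ((2*(-2) + 2*2 + 2*(-4 - 2)**2) + (-5 - 4)*5)**2 = ((-4 + 4 + 2*(-6)**2) - 9*5)**2 = ((-4 + 4 + 2*36) - 45)**2 = ((-4 + 4 + 72) - 45)**2 = (72 - 45)**2 = 27**2 = 729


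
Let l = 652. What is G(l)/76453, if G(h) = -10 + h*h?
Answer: 425094/76453 ≈ 5.5602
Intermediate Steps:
G(h) = -10 + h**2
G(l)/76453 = (-10 + 652**2)/76453 = (-10 + 425104)*(1/76453) = 425094*(1/76453) = 425094/76453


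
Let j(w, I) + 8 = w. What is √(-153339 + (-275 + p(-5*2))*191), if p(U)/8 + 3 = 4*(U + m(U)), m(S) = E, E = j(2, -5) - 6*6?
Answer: 4*I*√33017 ≈ 726.82*I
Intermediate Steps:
j(w, I) = -8 + w
E = -42 (E = (-8 + 2) - 6*6 = -6 - 1*36 = -6 - 36 = -42)
m(S) = -42
p(U) = -1368 + 32*U (p(U) = -24 + 8*(4*(U - 42)) = -24 + 8*(4*(-42 + U)) = -24 + 8*(-168 + 4*U) = -24 + (-1344 + 32*U) = -1368 + 32*U)
√(-153339 + (-275 + p(-5*2))*191) = √(-153339 + (-275 + (-1368 + 32*(-5*2)))*191) = √(-153339 + (-275 + (-1368 + 32*(-10)))*191) = √(-153339 + (-275 + (-1368 - 320))*191) = √(-153339 + (-275 - 1688)*191) = √(-153339 - 1963*191) = √(-153339 - 374933) = √(-528272) = 4*I*√33017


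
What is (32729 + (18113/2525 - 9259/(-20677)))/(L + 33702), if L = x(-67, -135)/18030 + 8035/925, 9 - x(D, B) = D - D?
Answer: 76013189502914674/78274933077301525 ≈ 0.97111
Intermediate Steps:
x(D, B) = 9 (x(D, B) = 9 - (D - D) = 9 - 1*0 = 9 + 0 = 9)
L = 386345/44474 (L = 9/18030 + 8035/925 = 9*(1/18030) + 8035*(1/925) = 3/6010 + 1607/185 = 386345/44474 ≈ 8.6870)
(32729 + (18113/2525 - 9259/(-20677)))/(L + 33702) = (32729 + (18113/2525 - 9259/(-20677)))/(386345/44474 + 33702) = (32729 + (18113*(1/2525) - 9259*(-1/20677)))/(1499249093/44474) = (32729 + (18113/2525 + 9259/20677))*(44474/1499249093) = (32729 + 397901476/52209425)*(44474/1499249093) = (1709160172301/52209425)*(44474/1499249093) = 76013189502914674/78274933077301525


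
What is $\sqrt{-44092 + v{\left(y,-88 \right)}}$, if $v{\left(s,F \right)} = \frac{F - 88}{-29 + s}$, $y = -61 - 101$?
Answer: $\frac{2 i \sqrt{402121659}}{191} \approx 209.98 i$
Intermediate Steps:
$y = -162$ ($y = -61 - 101 = -162$)
$v{\left(s,F \right)} = \frac{-88 + F}{-29 + s}$
$\sqrt{-44092 + v{\left(y,-88 \right)}} = \sqrt{-44092 + \frac{-88 - 88}{-29 - 162}} = \sqrt{-44092 + \frac{1}{-191} \left(-176\right)} = \sqrt{-44092 - - \frac{176}{191}} = \sqrt{-44092 + \frac{176}{191}} = \sqrt{- \frac{8421396}{191}} = \frac{2 i \sqrt{402121659}}{191}$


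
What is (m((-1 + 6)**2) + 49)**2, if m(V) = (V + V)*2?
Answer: 22201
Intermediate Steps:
m(V) = 4*V (m(V) = (2*V)*2 = 4*V)
(m((-1 + 6)**2) + 49)**2 = (4*(-1 + 6)**2 + 49)**2 = (4*5**2 + 49)**2 = (4*25 + 49)**2 = (100 + 49)**2 = 149**2 = 22201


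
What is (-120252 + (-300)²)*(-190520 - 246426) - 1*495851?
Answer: 13217994541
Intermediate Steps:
(-120252 + (-300)²)*(-190520 - 246426) - 1*495851 = (-120252 + 90000)*(-436946) - 495851 = -30252*(-436946) - 495851 = 13218490392 - 495851 = 13217994541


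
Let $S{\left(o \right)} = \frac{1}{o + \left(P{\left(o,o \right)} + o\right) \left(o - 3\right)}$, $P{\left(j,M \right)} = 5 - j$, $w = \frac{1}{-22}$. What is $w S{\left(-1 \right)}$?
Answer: $\frac{1}{462} \approx 0.0021645$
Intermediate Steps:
$w = - \frac{1}{22} \approx -0.045455$
$S{\left(o \right)} = \frac{1}{-15 + 6 o}$ ($S{\left(o \right)} = \frac{1}{o + \left(\left(5 - o\right) + o\right) \left(o - 3\right)} = \frac{1}{o + 5 \left(-3 + o\right)} = \frac{1}{o + \left(-15 + 5 o\right)} = \frac{1}{-15 + 6 o}$)
$w S{\left(-1 \right)} = - \frac{\frac{1}{3} \frac{1}{-5 + 2 \left(-1\right)}}{22} = - \frac{\frac{1}{3} \frac{1}{-5 - 2}}{22} = - \frac{\frac{1}{3} \frac{1}{-7}}{22} = - \frac{\frac{1}{3} \left(- \frac{1}{7}\right)}{22} = \left(- \frac{1}{22}\right) \left(- \frac{1}{21}\right) = \frac{1}{462}$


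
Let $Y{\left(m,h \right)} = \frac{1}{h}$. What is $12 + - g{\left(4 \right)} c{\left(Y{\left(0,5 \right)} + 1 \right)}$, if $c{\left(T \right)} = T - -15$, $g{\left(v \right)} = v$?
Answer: $- \frac{264}{5} \approx -52.8$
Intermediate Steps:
$c{\left(T \right)} = 15 + T$ ($c{\left(T \right)} = T + 15 = 15 + T$)
$12 + - g{\left(4 \right)} c{\left(Y{\left(0,5 \right)} + 1 \right)} = 12 + \left(-1\right) 4 \left(15 + \left(\frac{1}{5} + 1\right)\right) = 12 - 4 \left(15 + \left(\frac{1}{5} + 1\right)\right) = 12 - 4 \left(15 + \frac{6}{5}\right) = 12 - \frac{324}{5} = - \frac{264}{5}$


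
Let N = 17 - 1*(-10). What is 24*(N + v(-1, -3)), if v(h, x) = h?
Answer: 624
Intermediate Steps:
N = 27 (N = 17 + 10 = 27)
24*(N + v(-1, -3)) = 24*(27 - 1) = 24*26 = 624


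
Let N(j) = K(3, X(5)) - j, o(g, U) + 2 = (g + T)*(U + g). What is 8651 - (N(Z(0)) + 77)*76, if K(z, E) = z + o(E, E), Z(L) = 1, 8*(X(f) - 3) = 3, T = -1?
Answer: 12645/8 ≈ 1580.6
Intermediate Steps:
X(f) = 27/8 (X(f) = 3 + (⅛)*3 = 3 + 3/8 = 27/8)
o(g, U) = -2 + (-1 + g)*(U + g) (o(g, U) = -2 + (g - 1)*(U + g) = -2 + (-1 + g)*(U + g))
K(z, E) = -2 + z - 2*E + 2*E² (K(z, E) = z + (-2 + E² - E - E + E*E) = z + (-2 + E² - E - E + E²) = z + (-2 - 2*E + 2*E²) = -2 + z - 2*E + 2*E²)
N(j) = 545/32 - j (N(j) = (-2 + 3 - 2*27/8 + 2*(27/8)²) - j = (-2 + 3 - 27/4 + 2*(729/64)) - j = (-2 + 3 - 27/4 + 729/32) - j = 545/32 - j)
8651 - (N(Z(0)) + 77)*76 = 8651 - ((545/32 - 1*1) + 77)*76 = 8651 - ((545/32 - 1) + 77)*76 = 8651 - (513/32 + 77)*76 = 8651 - 2977*76/32 = 8651 - 1*56563/8 = 8651 - 56563/8 = 12645/8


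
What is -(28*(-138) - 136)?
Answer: 4000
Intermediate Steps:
-(28*(-138) - 136) = -(-3864 - 136) = -1*(-4000) = 4000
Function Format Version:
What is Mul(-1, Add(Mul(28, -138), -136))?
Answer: 4000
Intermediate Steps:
Mul(-1, Add(Mul(28, -138), -136)) = Mul(-1, Add(-3864, -136)) = Mul(-1, -4000) = 4000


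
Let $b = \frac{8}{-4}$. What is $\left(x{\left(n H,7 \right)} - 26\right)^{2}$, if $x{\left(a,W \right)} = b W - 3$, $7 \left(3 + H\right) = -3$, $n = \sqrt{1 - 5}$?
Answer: $1849$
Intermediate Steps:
$n = 2 i$ ($n = \sqrt{-4} = 2 i \approx 2.0 i$)
$H = - \frac{24}{7}$ ($H = -3 + \frac{1}{7} \left(-3\right) = -3 - \frac{3}{7} = - \frac{24}{7} \approx -3.4286$)
$b = -2$ ($b = 8 \left(- \frac{1}{4}\right) = -2$)
$x{\left(a,W \right)} = -3 - 2 W$ ($x{\left(a,W \right)} = - 2 W - 3 = -3 - 2 W$)
$\left(x{\left(n H,7 \right)} - 26\right)^{2} = \left(\left(-3 - 14\right) - 26\right)^{2} = \left(-17 - 26\right)^{2} = \left(-43\right)^{2} = 1849$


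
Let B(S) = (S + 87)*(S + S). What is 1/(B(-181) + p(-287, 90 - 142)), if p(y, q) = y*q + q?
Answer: 1/48900 ≈ 2.0450e-5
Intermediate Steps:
p(y, q) = q + q*y (p(y, q) = q*y + q = q + q*y)
B(S) = 2*S*(87 + S) (B(S) = (87 + S)*(2*S) = 2*S*(87 + S))
1/(B(-181) + p(-287, 90 - 142)) = 1/(2*(-181)*(87 - 181) + (90 - 142)*(1 - 287)) = 1/(2*(-181)*(-94) - 52*(-286)) = 1/(34028 + 14872) = 1/48900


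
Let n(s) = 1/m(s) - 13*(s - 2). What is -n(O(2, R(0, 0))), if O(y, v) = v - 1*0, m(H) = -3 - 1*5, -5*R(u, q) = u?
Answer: -207/8 ≈ -25.875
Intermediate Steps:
R(u, q) = -u/5
m(H) = -8 (m(H) = -3 - 5 = -8)
O(y, v) = v (O(y, v) = v + 0 = v)
n(s) = 207/8 - 13*s (n(s) = 1/(-8) - 13*(s - 2) = -1/8 - 13*(-2 + s) = -1/8 + (26 - 13*s) = 207/8 - 13*s)
-n(O(2, R(0, 0))) = -(207/8 - (-13)*0/5) = -(207/8 - 13*0) = -(207/8 + 0) = -1*207/8 = -207/8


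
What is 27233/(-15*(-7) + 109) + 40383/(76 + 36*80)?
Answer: 44571355/316292 ≈ 140.92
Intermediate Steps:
27233/(-15*(-7) + 109) + 40383/(76 + 36*80) = 27233/(105 + 109) + 40383/(76 + 2880) = 27233/214 + 40383/2956 = 44571355/316292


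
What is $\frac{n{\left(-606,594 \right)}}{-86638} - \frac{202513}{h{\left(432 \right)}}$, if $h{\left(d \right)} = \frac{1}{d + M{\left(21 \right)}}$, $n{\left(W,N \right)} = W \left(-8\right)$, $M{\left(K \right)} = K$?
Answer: $- \frac{3974015275515}{43319} \approx -9.1738 \cdot 10^{7}$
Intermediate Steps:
$n{\left(W,N \right)} = - 8 W$
$h{\left(d \right)} = \frac{1}{21 + d}$ ($h{\left(d \right)} = \frac{1}{d + 21} = \frac{1}{21 + d}$)
$\frac{n{\left(-606,594 \right)}}{-86638} - \frac{202513}{h{\left(432 \right)}} = \frac{\left(-8\right) \left(-606\right)}{-86638} - \frac{202513}{\frac{1}{21 + 432}} = 4848 \left(- \frac{1}{86638}\right) - \frac{202513}{\frac{1}{453}} = - \frac{2424}{43319} - 202513 \frac{1}{\frac{1}{453}} = - \frac{2424}{43319} - 91738389 = - \frac{3974015275515}{43319}$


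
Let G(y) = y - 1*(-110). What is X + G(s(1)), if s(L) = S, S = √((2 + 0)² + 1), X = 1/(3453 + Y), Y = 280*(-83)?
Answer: 2176569/19787 + √5 ≈ 112.24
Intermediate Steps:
Y = -23240
X = -1/19787 (X = 1/(3453 - 23240) = 1/(-19787) = -1/19787 ≈ -5.0538e-5)
S = √5 (S = √(2² + 1) = √(4 + 1) = √5 ≈ 2.2361)
s(L) = √5
G(y) = 110 + y (G(y) = y + 110 = 110 + y)
X + G(s(1)) = -1/19787 + (110 + √5) = 2176569/19787 + √5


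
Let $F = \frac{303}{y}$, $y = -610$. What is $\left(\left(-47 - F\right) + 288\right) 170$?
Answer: $\frac{2504321}{61} \approx 41054.0$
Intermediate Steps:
$F = - \frac{303}{610}$ ($F = \frac{303}{-610} = 303 \left(- \frac{1}{610}\right) = - \frac{303}{610} \approx -0.49672$)
$\left(\left(-47 - F\right) + 288\right) 170 = \left(\left(-47 - - \frac{303}{610}\right) + 288\right) 170 = \left(\left(-47 + \frac{303}{610}\right) + 288\right) 170 = \left(- \frac{28367}{610} + 288\right) 170 = \frac{147313}{610} \cdot 170 = \frac{2504321}{61}$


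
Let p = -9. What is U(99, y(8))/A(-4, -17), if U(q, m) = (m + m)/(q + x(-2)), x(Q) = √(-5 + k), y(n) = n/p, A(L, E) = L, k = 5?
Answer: 4/891 ≈ 0.0044893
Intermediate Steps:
y(n) = -n/9 (y(n) = n/(-9) = n*(-⅑) = -n/9)
x(Q) = 0 (x(Q) = √(-5 + 5) = √0 = 0)
U(q, m) = 2*m/q (U(q, m) = (m + m)/(q + 0) = (2*m)/q = 2*m/q)
U(99, y(8))/A(-4, -17) = (2*(-⅑*8)/99)/(-4) = (2*(-8/9)*(1/99))*(-¼) = -16/891*(-¼) = 4/891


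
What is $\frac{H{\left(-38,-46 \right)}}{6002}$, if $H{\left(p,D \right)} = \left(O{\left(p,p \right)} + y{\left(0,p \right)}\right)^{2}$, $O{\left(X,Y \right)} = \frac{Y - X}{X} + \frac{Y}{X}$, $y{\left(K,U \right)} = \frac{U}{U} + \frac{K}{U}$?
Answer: $\frac{2}{3001} \approx 0.00066644$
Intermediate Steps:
$y{\left(K,U \right)} = 1 + \frac{K}{U}$
$O{\left(X,Y \right)} = \frac{Y}{X} + \frac{Y - X}{X}$ ($O{\left(X,Y \right)} = \frac{Y - X}{X} + \frac{Y}{X} = \frac{Y}{X} + \frac{Y - X}{X}$)
$H{\left(p,D \right)} = 4$ ($H{\left(p,D \right)} = \left(\frac{- p + 2 p}{p} + \frac{0 + p}{p}\right)^{2} = \left(\frac{p}{p} + \frac{p}{p}\right)^{2} = \left(1 + 1\right)^{2} = 2^{2} = 4$)
$\frac{H{\left(-38,-46 \right)}}{6002} = \frac{4}{6002} = 4 \cdot \frac{1}{6002} = \frac{2}{3001}$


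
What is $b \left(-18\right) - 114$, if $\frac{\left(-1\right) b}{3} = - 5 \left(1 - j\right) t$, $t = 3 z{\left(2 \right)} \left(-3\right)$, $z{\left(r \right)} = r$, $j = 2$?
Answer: $-4974$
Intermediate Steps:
$t = -18$ ($t = 3 \cdot 2 \left(-3\right) = 6 \left(-3\right) = -18$)
$b = 270$ ($b = - 3 - 5 \left(1 - 2\right) \left(-18\right) = - 3 \left(-5\right) \left(-1\right) \left(-18\right) = - 3 \cdot 5 \left(-18\right) = \left(-3\right) \left(-90\right) = 270$)
$b \left(-18\right) - 114 = 270 \left(-18\right) - 114 = -4860 - 114 = -4974$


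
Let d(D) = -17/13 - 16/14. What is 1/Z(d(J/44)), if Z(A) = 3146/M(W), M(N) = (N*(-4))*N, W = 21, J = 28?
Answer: -882/1573 ≈ -0.56071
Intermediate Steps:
M(N) = -4*N² (M(N) = (-4*N)*N = -4*N²)
d(D) = -223/91 (d(D) = -17*1/13 - 16*1/14 = -17/13 - 8/7 = -223/91)
Z(A) = -1573/882 (Z(A) = 3146/((-4*21²)) = 3146/((-4*441)) = 3146/(-1764) = 3146*(-1/1764) = -1573/882)
1/Z(d(J/44)) = 1/(-1573/882) = -882/1573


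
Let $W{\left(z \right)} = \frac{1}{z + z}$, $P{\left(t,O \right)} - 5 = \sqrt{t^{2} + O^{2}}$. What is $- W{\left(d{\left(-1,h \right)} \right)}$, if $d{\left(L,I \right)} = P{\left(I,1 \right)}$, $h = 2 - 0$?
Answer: $- \frac{1}{8} + \frac{\sqrt{5}}{40} \approx -0.069098$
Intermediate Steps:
$P{\left(t,O \right)} = 5 + \sqrt{O^{2} + t^{2}}$ ($P{\left(t,O \right)} = 5 + \sqrt{t^{2} + O^{2}} = 5 + \sqrt{O^{2} + t^{2}}$)
$h = 2$ ($h = 2 + 0 = 2$)
$d{\left(L,I \right)} = 5 + \sqrt{1 + I^{2}}$ ($d{\left(L,I \right)} = 5 + \sqrt{1^{2} + I^{2}} = 5 + \sqrt{1 + I^{2}}$)
$W{\left(z \right)} = \frac{1}{2 z}$
$- W{\left(d{\left(-1,h \right)} \right)} = - \frac{1}{2 \left(5 + \sqrt{1 + 2^{2}}\right)} = - \frac{1}{2 \left(5 + \sqrt{1 + 4}\right)} = - \frac{1}{2 \left(5 + \sqrt{5}\right)}$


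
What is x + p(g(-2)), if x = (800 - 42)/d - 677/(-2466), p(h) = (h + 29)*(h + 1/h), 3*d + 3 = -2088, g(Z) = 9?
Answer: 593690089/1718802 ≈ 345.41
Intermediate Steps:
d = -697 (d = -1 + (⅓)*(-2088) = -1 - 696 = -697)
p(h) = (29 + h)*(h + 1/h)
x = -1397359/1718802 (x = (800 - 42)/(-697) - 677/(-2466) = 758*(-1/697) - 677*(-1/2466) = -758/697 + 677/2466 = -1397359/1718802 ≈ -0.81298)
x + p(g(-2)) = -1397359/1718802 + (1 + 9² + 29*9 + 29/9) = -1397359/1718802 + (1 + 81 + 261 + 29*(⅑)) = -1397359/1718802 + (1 + 81 + 261 + 29/9) = -1397359/1718802 + 3116/9 = 593690089/1718802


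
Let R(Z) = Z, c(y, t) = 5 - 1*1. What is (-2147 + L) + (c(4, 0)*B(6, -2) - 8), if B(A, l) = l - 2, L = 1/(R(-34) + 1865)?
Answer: -3975100/1831 ≈ -2171.0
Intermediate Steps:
c(y, t) = 4 (c(y, t) = 5 - 1 = 4)
L = 1/1831 (L = 1/(-34 + 1865) = 1/1831 ≈ 0.00054615)
B(A, l) = -2 + l
(-2147 + L) + (c(4, 0)*B(6, -2) - 8) = (-2147 + 1/1831) + (4*(-2 - 2) - 8) = -3931156/1831 + (4*(-4) - 8) = -3931156/1831 + (-16 - 8) = -3931156/1831 - 24 = -3975100/1831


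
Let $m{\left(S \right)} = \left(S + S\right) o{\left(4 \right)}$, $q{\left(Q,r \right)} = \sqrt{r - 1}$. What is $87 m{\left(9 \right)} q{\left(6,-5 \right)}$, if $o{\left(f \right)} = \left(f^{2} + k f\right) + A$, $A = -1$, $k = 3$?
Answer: $42282 i \sqrt{6} \approx 1.0357 \cdot 10^{5} i$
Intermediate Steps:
$q{\left(Q,r \right)} = \sqrt{-1 + r}$
$o{\left(f \right)} = -1 + f^{2} + 3 f$ ($o{\left(f \right)} = \left(f^{2} + 3 f\right) - 1 = -1 + f^{2} + 3 f$)
$m{\left(S \right)} = 54 S$ ($m{\left(S \right)} = \left(S + S\right) \left(-1 + 4^{2} + 3 \cdot 4\right) = 2 S \left(-1 + 16 + 12\right) = 2 S 27 = 54 S$)
$87 m{\left(9 \right)} q{\left(6,-5 \right)} = 87 \cdot 54 \cdot 9 \sqrt{-1 - 5} = 87 \cdot 486 \sqrt{-6} = 42282 i \sqrt{6}$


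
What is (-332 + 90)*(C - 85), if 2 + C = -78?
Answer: 39930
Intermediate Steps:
C = -80 (C = -2 - 78 = -80)
(-332 + 90)*(C - 85) = (-332 + 90)*(-80 - 85) = -242*(-165) = 39930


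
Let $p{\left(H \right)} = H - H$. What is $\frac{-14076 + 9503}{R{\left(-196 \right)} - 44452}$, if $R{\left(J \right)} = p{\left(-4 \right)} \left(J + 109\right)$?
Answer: $\frac{4573}{44452} \approx 0.10287$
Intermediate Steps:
$p{\left(H \right)} = 0$
$R{\left(J \right)} = 0$ ($R{\left(J \right)} = 0 \left(J + 109\right) = 0 \left(109 + J\right) = 0$)
$\frac{-14076 + 9503}{R{\left(-196 \right)} - 44452} = \frac{-14076 + 9503}{0 - 44452} = - \frac{4573}{-44452} = \left(-4573\right) \left(- \frac{1}{44452}\right) = \frac{4573}{44452}$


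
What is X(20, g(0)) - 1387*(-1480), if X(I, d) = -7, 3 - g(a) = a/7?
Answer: 2052753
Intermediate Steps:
g(a) = 3 - a/7
X(20, g(0)) - 1387*(-1480) = -7 - 1387*(-1480) = -7 + 2052760 = 2052753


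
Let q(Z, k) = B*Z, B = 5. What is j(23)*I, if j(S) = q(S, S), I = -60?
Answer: -6900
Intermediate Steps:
q(Z, k) = 5*Z
j(S) = 5*S
j(23)*I = (5*23)*(-60) = 115*(-60) = -6900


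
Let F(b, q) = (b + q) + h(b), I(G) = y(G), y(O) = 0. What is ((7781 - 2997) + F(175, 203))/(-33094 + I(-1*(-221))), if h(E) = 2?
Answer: -2582/16547 ≈ -0.15604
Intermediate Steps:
I(G) = 0
F(b, q) = 2 + b + q (F(b, q) = (b + q) + 2 = 2 + b + q)
((7781 - 2997) + F(175, 203))/(-33094 + I(-1*(-221))) = ((7781 - 2997) + (2 + 175 + 203))/(-33094 + 0) = (4784 + 380)/(-33094) = 5164*(-1/33094) = -2582/16547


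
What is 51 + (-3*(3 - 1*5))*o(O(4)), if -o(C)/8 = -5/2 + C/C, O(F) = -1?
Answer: 123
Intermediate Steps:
o(C) = 12 (o(C) = -8*(-5/2 + C/C) = -8*(-5*½ + 1) = -8*(-5/2 + 1) = -8*(-3/2) = 12)
51 + (-3*(3 - 1*5))*o(O(4)) = 51 - 3*(3 - 1*5)*12 = 51 - 3*(3 - 5)*12 = 51 - 3*(-2)*12 = 51 + 6*12 = 51 + 72 = 123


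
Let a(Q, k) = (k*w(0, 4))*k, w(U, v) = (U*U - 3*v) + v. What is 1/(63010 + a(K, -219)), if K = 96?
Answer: -1/320678 ≈ -3.1184e-6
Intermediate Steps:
w(U, v) = U² - 2*v (w(U, v) = (U² - 3*v) + v = U² - 2*v)
a(Q, k) = -8*k² (a(Q, k) = (k*(0² - 2*4))*k = (k*(0 - 8))*k = (k*(-8))*k = (-8*k)*k = -8*k²)
1/(63010 + a(K, -219)) = 1/(63010 - 8*(-219)²) = 1/(63010 - 8*47961) = 1/(63010 - 383688) = 1/(-320678) = -1/320678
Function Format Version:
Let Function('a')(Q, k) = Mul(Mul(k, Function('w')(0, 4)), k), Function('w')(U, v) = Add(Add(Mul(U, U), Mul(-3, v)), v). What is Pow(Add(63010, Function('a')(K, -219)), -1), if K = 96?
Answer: Rational(-1, 320678) ≈ -3.1184e-6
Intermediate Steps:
Function('w')(U, v) = Add(Pow(U, 2), Mul(-2, v)) (Function('w')(U, v) = Add(Add(Pow(U, 2), Mul(-3, v)), v) = Add(Pow(U, 2), Mul(-2, v)))
Function('a')(Q, k) = Mul(-8, Pow(k, 2)) (Function('a')(Q, k) = Mul(Mul(k, Add(Pow(0, 2), Mul(-2, 4))), k) = Mul(Mul(k, Add(0, -8)), k) = Mul(Mul(k, -8), k) = Mul(Mul(-8, k), k) = Mul(-8, Pow(k, 2)))
Pow(Add(63010, Function('a')(K, -219)), -1) = Pow(Add(63010, Mul(-8, Pow(-219, 2))), -1) = Pow(Add(63010, Mul(-8, 47961)), -1) = Pow(Add(63010, -383688), -1) = Pow(-320678, -1) = Rational(-1, 320678)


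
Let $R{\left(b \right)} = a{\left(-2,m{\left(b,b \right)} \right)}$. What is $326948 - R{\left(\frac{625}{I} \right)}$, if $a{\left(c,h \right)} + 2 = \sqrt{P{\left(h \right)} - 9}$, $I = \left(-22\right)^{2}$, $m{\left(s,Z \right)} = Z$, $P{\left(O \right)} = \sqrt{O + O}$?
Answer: $326950 - \frac{\sqrt{-4356 + 550 \sqrt{2}}}{22} \approx 3.2695 \cdot 10^{5} - 2.719 i$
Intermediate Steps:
$P{\left(O \right)} = \sqrt{2} \sqrt{O}$ ($P{\left(O \right)} = \sqrt{2 O} = \sqrt{2} \sqrt{O}$)
$I = 484$
$a{\left(c,h \right)} = -2 + \sqrt{-9 + \sqrt{2} \sqrt{h}}$ ($a{\left(c,h \right)} = -2 + \sqrt{\sqrt{2} \sqrt{h} - 9} = -2 + \sqrt{-9 + \sqrt{2} \sqrt{h}}$)
$R{\left(b \right)} = -2 + \sqrt{-9 + \sqrt{2} \sqrt{b}}$
$326948 - R{\left(\frac{625}{I} \right)} = 326948 - \left(-2 + \sqrt{-9 + \sqrt{2} \sqrt{\frac{625}{484}}}\right) = 326948 - \left(-2 + \sqrt{-9 + \sqrt{2} \cdot \frac{25}{22}}\right) = 326948 - \left(-2 + \sqrt{-9 + \frac{25 \sqrt{2}}{22}}\right) = 326948 + \left(2 - \sqrt{-9 + \frac{25 \sqrt{2}}{22}}\right) = 326950 - \sqrt{-9 + \frac{25 \sqrt{2}}{22}}$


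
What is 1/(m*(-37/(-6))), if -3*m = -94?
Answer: 9/1739 ≈ 0.0051754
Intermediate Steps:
m = 94/3 (m = -1/3*(-94) = 94/3 ≈ 31.333)
1/(m*(-37/(-6))) = 1/(94*(-37/(-6))/3) = 1/(94*(-37*(-1/6))/3) = 1/((94/3)*(37/6)) = 1/(1739/9) = 9/1739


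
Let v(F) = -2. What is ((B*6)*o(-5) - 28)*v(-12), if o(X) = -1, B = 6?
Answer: 128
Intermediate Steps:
((B*6)*o(-5) - 28)*v(-12) = ((6*6)*(-1) - 28)*(-2) = (36*(-1) - 28)*(-2) = (-36 - 28)*(-2) = -64*(-2) = 128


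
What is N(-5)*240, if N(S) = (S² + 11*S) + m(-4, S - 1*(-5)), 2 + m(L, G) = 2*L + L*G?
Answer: -9600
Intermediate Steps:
m(L, G) = -2 + 2*L + G*L (m(L, G) = -2 + (2*L + L*G) = -2 + (2*L + G*L) = -2 + 2*L + G*L)
N(S) = -30 + S² + 7*S (N(S) = (S² + 11*S) + (-2 + 2*(-4) + (S - 1*(-5))*(-4)) = (S² + 11*S) + (-2 - 8 + (S + 5)*(-4)) = (S² + 11*S) + (-2 - 8 + (5 + S)*(-4)) = (S² + 11*S) + (-2 - 8 + (-20 - 4*S)) = (S² + 11*S) + (-30 - 4*S) = -30 + S² + 7*S)
N(-5)*240 = (-30 + (-5)² + 7*(-5))*240 = (-30 + 25 - 35)*240 = -40*240 = -9600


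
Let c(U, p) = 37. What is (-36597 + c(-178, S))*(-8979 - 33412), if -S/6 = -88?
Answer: 1549814960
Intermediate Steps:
S = 528 (S = -6*(-88) = 528)
(-36597 + c(-178, S))*(-8979 - 33412) = (-36597 + 37)*(-8979 - 33412) = -36560*(-42391) = 1549814960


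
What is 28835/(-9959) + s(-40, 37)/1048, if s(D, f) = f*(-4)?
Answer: -7923253/2609258 ≈ -3.0366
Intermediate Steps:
s(D, f) = -4*f
28835/(-9959) + s(-40, 37)/1048 = 28835/(-9959) - 4*37/1048 = 28835*(-1/9959) - 148*1/1048 = -28835/9959 - 37/262 = -7923253/2609258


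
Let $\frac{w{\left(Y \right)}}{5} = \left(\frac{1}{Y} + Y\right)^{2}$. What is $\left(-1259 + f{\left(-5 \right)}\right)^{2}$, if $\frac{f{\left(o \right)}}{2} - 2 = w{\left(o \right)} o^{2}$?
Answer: $30305025$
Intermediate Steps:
$w{\left(Y \right)} = 5 \left(Y + \frac{1}{Y}\right)^{2}$ ($w{\left(Y \right)} = 5 \left(\frac{1}{Y} + Y\right)^{2} = 5 \left(Y + \frac{1}{Y}\right)^{2}$)
$f{\left(o \right)} = 4 + 10 \left(1 + o^{2}\right)^{2}$ ($f{\left(o \right)} = 4 + 2 \frac{5 \left(1 + o^{2}\right)^{2}}{o^{2}} o^{2} = 4 + 2 \cdot 5 \left(1 + o^{2}\right)^{2} = 4 + 10 \left(1 + o^{2}\right)^{2}$)
$\left(-1259 + f{\left(-5 \right)}\right)^{2} = \left(-1259 + \left(4 + 10 \left(1 + \left(-5\right)^{2}\right)^{2}\right)\right)^{2} = \left(-1259 + \left(4 + 10 \left(1 + 25\right)^{2}\right)\right)^{2} = \left(-1259 + \left(4 + 10 \cdot 26^{2}\right)\right)^{2} = \left(-1259 + \left(4 + 10 \cdot 676\right)\right)^{2} = \left(-1259 + \left(4 + 6760\right)\right)^{2} = \left(-1259 + 6764\right)^{2} = 5505^{2} = 30305025$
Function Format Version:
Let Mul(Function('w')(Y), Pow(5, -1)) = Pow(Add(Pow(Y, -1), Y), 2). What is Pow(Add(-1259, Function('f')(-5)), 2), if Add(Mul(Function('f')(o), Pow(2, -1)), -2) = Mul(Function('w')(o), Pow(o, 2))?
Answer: 30305025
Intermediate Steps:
Function('w')(Y) = Mul(5, Pow(Add(Y, Pow(Y, -1)), 2)) (Function('w')(Y) = Mul(5, Pow(Add(Pow(Y, -1), Y), 2)) = Mul(5, Pow(Add(Y, Pow(Y, -1)), 2)))
Function('f')(o) = Add(4, Mul(10, Pow(Add(1, Pow(o, 2)), 2))) (Function('f')(o) = Add(4, Mul(2, Mul(Mul(5, Pow(o, -2), Pow(Add(1, Pow(o, 2)), 2)), Pow(o, 2)))) = Add(4, Mul(2, Mul(5, Pow(Add(1, Pow(o, 2)), 2)))) = Add(4, Mul(10, Pow(Add(1, Pow(o, 2)), 2))))
Pow(Add(-1259, Function('f')(-5)), 2) = Pow(Add(-1259, Add(4, Mul(10, Pow(Add(1, Pow(-5, 2)), 2)))), 2) = Pow(Add(-1259, Add(4, Mul(10, Pow(Add(1, 25), 2)))), 2) = Pow(Add(-1259, Add(4, Mul(10, Pow(26, 2)))), 2) = Pow(Add(-1259, Add(4, Mul(10, 676))), 2) = Pow(Add(-1259, Add(4, 6760)), 2) = Pow(Add(-1259, 6764), 2) = Pow(5505, 2) = 30305025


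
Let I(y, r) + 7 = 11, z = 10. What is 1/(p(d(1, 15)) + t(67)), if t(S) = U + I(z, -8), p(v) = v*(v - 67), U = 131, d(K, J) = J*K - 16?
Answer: 1/203 ≈ 0.0049261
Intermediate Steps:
I(y, r) = 4 (I(y, r) = -7 + 11 = 4)
d(K, J) = -16 + J*K
p(v) = v*(-67 + v)
t(S) = 135 (t(S) = 131 + 4 = 135)
1/(p(d(1, 15)) + t(67)) = 1/((-16 + 15*1)*(-67 + (-16 + 15*1)) + 135) = 1/((-16 + 15)*(-67 + (-16 + 15)) + 135) = 1/(-(-67 - 1) + 135) = 1/(-1*(-68) + 135) = 1/(68 + 135) = 1/203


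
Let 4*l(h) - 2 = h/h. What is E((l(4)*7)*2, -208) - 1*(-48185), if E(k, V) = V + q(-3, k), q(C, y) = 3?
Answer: 47980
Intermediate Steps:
l(h) = ¾ (l(h) = ½ + (h/h)/4 = ½ + (¼)*1 = ½ + ¼ = ¾)
E(k, V) = 3 + V (E(k, V) = V + 3 = 3 + V)
E((l(4)*7)*2, -208) - 1*(-48185) = (3 - 208) - 1*(-48185) = -205 + 48185 = 47980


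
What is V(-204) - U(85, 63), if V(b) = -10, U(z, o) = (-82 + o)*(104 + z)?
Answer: 3581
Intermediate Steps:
V(-204) - U(85, 63) = -10 - (-8528 - 82*85 + 104*63 + 63*85) = -10 - (-8528 - 6970 + 6552 + 5355) = -10 - 1*(-3591) = -10 + 3591 = 3581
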